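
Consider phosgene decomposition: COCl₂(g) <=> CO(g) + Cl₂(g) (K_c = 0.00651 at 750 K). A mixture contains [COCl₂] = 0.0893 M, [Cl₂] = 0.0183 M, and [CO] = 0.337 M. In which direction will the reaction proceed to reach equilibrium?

toward reactants

Q_c = [CO]·[Cl₂] / [COCl₂] = (0.337)·(0.0183) / (0.0893) = 0.0691
Q_c = 0.0691 > K_c = 0.00651, so the reverse reaction proceeds.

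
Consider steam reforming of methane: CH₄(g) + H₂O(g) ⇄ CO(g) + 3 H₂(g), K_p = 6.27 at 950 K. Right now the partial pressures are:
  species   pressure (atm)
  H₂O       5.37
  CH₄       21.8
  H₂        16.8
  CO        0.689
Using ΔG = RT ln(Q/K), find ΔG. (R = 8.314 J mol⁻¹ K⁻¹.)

ΔG = 11.8 kJ/mol

Q_p = P(CO)·P(H₂)³ / (P(CH₄)·P(H₂O)) = (0.689)·(16.8)³ / ((21.8)·(5.37)) = 27.9
ΔG = RT ln(Q_p/K_p) = (8.314 J mol⁻¹ K⁻¹)(950 K) × ln(27.9/6.27)
   = (7.898 kJ/mol)(1.493) = 11.8 kJ/mol
ΔG > 0, so the forward reaction is non-spontaneous (proceeds in reverse).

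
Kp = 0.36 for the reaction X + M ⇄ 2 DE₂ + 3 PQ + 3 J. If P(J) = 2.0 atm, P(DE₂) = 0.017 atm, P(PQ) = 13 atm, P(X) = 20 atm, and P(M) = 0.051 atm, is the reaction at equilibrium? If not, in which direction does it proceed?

in the reverse direction

Qp = P(DE₂)²·P(PQ)³·P(J)³ / (P(X)·P(M)) = (0.017)²·(13)³·(2.0)³ / ((20)·(0.051)) = 5.0
Qp = 5.0 > Kp = 0.36, so the reverse reaction proceeds.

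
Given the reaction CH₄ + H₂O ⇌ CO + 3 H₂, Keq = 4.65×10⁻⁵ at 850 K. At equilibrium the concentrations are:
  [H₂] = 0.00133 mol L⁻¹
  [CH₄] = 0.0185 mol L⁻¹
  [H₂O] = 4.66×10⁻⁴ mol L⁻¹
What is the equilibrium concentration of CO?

[CO] = 0.170 mol L⁻¹

At equilibrium, Keq = [CO]·[H₂]³ / ([CH₄]·[H₂O]) = 4.65×10⁻⁵.
([CO])·(0.00133)³ / ((0.0185)·(4.66×10⁻⁴)) = 4.65×10⁻⁵
[CO] = 0.170 mol L⁻¹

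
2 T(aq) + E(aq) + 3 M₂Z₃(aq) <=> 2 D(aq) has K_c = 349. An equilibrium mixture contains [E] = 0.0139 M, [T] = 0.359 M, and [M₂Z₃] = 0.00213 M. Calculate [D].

[D] = 7.77e-5 M

At equilibrium, K_c = [D]² / ([T]²·[E]·[M₂Z₃]³) = 349.
([D])² / ((0.359)²·(0.0139)·(0.00213)³) = 349
[D]² = 6.04e-9 ⇒ [D] = 7.77e-5 M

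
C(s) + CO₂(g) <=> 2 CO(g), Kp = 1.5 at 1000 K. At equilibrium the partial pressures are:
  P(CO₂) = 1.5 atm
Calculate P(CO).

P(CO) = 1.5 atm

(C is a pure solid — omitted from Kp.)
At equilibrium, Kp = P(CO)² / P(CO₂) = 1.5.
(P(CO))² / (1.5) = 1.5
P(CO)² = 2.25 ⇒ P(CO) = 1.5 atm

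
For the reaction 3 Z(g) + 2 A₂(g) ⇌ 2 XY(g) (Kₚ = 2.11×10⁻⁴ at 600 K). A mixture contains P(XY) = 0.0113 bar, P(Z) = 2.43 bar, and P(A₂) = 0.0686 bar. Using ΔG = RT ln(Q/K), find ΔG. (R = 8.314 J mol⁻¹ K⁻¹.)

ΔG = 10.9 kJ/mol

Qₚ = P(XY)² / (P(Z)³·P(A₂)²) = (0.0113)² / ((2.43)³·(0.0686)²) = 0.00189
ΔG = RT ln(Qₚ/Kₚ) = (8.314 J mol⁻¹ K⁻¹)(600 K) × ln(0.00189/2.11×10⁻⁴)
   = (4.988 kJ/mol)(2.192) = 10.9 kJ/mol
ΔG > 0, so the forward reaction is non-spontaneous (proceeds in reverse).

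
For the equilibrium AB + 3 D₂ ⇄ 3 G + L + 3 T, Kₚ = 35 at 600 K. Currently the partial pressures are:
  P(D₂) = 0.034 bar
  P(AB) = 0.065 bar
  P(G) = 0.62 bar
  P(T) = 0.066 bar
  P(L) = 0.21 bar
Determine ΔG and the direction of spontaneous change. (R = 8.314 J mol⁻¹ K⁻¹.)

ΔG = -9.11 kJ/mol; the forward reaction is spontaneous

Qₚ = P(G)³·P(L)·P(T)³ / (P(AB)·P(D₂)³) = (0.62)³·(0.21)·(0.066)³ / ((0.065)·(0.034)³) = 5.63
ΔG = RT ln(Qₚ/Kₚ) = (8.314 J mol⁻¹ K⁻¹)(600 K) × ln(5.63/35)
   = (4.988 kJ/mol)(-1.827) = -9.11 kJ/mol
ΔG < 0, so the forward reaction is spontaneous (proceeds forward).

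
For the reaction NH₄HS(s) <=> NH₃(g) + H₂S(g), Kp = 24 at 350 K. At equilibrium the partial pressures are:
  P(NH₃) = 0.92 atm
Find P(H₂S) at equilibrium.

P(H₂S) = 26 atm

(NH₄HS is a pure solid — omitted from Kp.)
At equilibrium, Kp = P(NH₃)·P(H₂S) = 24.
(0.92)·(P(H₂S)) = 24
P(H₂S) = 26.1 = 26 atm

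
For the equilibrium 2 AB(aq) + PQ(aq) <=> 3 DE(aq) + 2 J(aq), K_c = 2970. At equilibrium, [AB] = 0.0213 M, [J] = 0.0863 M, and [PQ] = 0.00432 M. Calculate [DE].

[DE] = 0.921 M

At equilibrium, K_c = [DE]³·[J]² / ([AB]²·[PQ]) = 2970.
([DE])³·(0.0863)² / ((0.0213)²·(0.00432)) = 2970
[DE]³ = 0.782 ⇒ [DE] = 0.921 M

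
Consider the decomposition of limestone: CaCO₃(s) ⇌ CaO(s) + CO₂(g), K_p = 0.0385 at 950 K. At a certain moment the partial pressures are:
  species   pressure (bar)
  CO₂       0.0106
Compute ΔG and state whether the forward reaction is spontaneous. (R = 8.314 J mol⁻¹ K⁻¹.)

ΔG = -10.2 kJ/mol; the forward reaction is spontaneous

(CaCO₃, CaO are pure solids — omitted from Q_p.)
Q_p = P(CO₂) = 0.0106
ΔG = RT ln(Q_p/K_p) = (8.314 J mol⁻¹ K⁻¹)(950 K) × ln(0.0106/0.0385)
   = (7.898 kJ/mol)(-1.290) = -10.2 kJ/mol
ΔG < 0, so the forward reaction is spontaneous (proceeds forward).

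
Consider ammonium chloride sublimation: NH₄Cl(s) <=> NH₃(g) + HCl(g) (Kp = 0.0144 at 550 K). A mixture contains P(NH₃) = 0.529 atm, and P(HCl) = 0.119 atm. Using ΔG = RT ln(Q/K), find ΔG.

ΔG = 6.75 kJ/mol

(NH₄Cl is a pure solid — omitted from Qp.)
Qp = P(NH₃)·P(HCl) = (0.529)·(0.119) = 0.0630
ΔG = RT ln(Qp/Kp) = (8.314 J mol⁻¹ K⁻¹)(550 K) × ln(0.0630/0.0144)
   = (4.573 kJ/mol)(1.476) = 6.75 kJ/mol
ΔG > 0, so the forward reaction is non-spontaneous (proceeds in reverse).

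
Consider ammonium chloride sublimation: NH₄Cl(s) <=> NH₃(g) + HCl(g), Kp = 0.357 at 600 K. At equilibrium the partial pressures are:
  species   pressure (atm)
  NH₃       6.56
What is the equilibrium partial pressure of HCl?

P(HCl) = 0.0544 atm

(NH₄Cl is a pure solid — omitted from Kp.)
At equilibrium, Kp = P(NH₃)·P(HCl) = 0.357.
(6.56)·(P(HCl)) = 0.357
P(HCl) = 0.0544 atm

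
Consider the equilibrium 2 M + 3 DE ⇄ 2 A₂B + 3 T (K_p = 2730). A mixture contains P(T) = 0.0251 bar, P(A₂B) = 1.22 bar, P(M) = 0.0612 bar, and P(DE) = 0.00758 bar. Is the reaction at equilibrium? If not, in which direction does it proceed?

in the reverse direction

Q_p = P(A₂B)²·P(T)³ / (P(M)²·P(DE)³) = (1.22)²·(0.0251)³ / ((0.0612)²·(0.00758)³) = 14400
Q_p = 14400 > K_p = 2730, so the reverse reaction proceeds.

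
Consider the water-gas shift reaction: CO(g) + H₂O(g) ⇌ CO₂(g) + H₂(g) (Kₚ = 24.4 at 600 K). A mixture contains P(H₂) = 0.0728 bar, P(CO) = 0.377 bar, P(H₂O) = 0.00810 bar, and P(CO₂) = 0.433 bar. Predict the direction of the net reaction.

to the right

Qₚ = P(CO₂)·P(H₂) / (P(CO)·P(H₂O)) = (0.433)·(0.0728) / ((0.377)·(0.00810)) = 10.3
Qₚ = 10.3 < Kₚ = 24.4, so the forward reaction proceeds.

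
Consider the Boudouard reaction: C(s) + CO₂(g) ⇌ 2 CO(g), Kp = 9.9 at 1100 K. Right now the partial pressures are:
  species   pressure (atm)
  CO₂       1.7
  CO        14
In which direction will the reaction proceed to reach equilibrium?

to the left

(C is a pure solid — omitted from Qp.)
Qp = P(CO)² / P(CO₂) = (14)² / (1.7) = 120
Qp = 120 > Kp = 9.9, so the reverse reaction proceeds.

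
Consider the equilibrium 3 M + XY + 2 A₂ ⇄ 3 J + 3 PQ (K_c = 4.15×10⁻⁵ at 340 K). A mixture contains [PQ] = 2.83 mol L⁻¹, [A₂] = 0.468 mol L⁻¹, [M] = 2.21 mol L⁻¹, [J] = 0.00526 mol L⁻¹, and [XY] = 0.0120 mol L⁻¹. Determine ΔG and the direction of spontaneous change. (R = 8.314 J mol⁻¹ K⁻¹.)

ΔG = 2.91 kJ/mol; the forward reaction is non-spontaneous

Q_c = [J]³·[PQ]³ / ([M]³·[XY]·[A₂]²) = (0.00526)³·(2.83)³ / ((2.21)³·(0.0120)·(0.468)²) = 1.16×10⁻⁴
ΔG = RT ln(Q_c/K_c) = (8.314 J mol⁻¹ K⁻¹)(340 K) × ln(1.16×10⁻⁴/4.15×10⁻⁵)
   = (2.827 kJ/mol)(1.028) = 2.91 kJ/mol
ΔG > 0, so the forward reaction is non-spontaneous (proceeds in reverse).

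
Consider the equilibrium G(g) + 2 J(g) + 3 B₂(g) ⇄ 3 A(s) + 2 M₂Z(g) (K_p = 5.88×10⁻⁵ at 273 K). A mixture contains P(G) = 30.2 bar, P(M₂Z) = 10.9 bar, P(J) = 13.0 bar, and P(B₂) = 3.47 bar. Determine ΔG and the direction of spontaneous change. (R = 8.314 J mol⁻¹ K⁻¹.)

ΔG = 5.10 kJ/mol; the forward reaction is non-spontaneous

(A is a pure solid — omitted from Q_p.)
Q_p = P(M₂Z)² / (P(G)·P(J)²·P(B₂)³) = (10.9)² / ((30.2)·(13.0)²·(3.47)³) = 5.57×10⁻⁴
ΔG = RT ln(Q_p/K_p) = (8.314 J mol⁻¹ K⁻¹)(273 K) × ln(5.57×10⁻⁴/5.88×10⁻⁵)
   = (2.270 kJ/mol)(2.248) = 5.10 kJ/mol
ΔG > 0, so the forward reaction is non-spontaneous (proceeds in reverse).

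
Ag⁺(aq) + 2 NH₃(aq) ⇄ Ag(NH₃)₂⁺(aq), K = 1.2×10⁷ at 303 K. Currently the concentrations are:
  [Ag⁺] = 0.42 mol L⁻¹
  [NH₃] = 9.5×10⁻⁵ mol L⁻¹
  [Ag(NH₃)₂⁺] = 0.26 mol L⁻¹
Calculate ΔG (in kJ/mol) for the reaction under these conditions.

ΔG = 4.39 kJ/mol

Q = [Ag(NH₃)₂⁺] / ([Ag⁺]·[NH₃]²) = (0.26) / ((0.42)·(9.5×10⁻⁵)²) = 6.86×10⁷
ΔG = RT ln(Q/K) = (8.314 J mol⁻¹ K⁻¹)(303 K) × ln(6.86×10⁷/1.2×10⁷)
   = (2.519 kJ/mol)(1.743) = 4.39 kJ/mol
ΔG > 0, so the forward reaction is non-spontaneous (proceeds in reverse).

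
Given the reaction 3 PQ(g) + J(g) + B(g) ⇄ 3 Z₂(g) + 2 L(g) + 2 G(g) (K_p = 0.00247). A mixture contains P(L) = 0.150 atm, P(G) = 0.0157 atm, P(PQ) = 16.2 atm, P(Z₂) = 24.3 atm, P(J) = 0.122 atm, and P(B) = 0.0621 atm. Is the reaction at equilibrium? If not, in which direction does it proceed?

Q_p = P(Z₂)³·P(L)²·P(G)² / (P(PQ)³·P(J)·P(B)) = (24.3)³·(0.150)²·(0.0157)² / ((16.2)³·(0.122)·(0.0621)) = 0.00247
Q_p = 0.00247 = K_p, so the system is already at equilibrium.

at equilibrium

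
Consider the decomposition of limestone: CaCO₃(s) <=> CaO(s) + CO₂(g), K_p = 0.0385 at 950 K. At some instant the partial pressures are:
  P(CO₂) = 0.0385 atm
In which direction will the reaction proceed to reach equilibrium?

(CaCO₃, CaO are pure solids — omitted from Q_p.)
Q_p = P(CO₂) = 0.0385
Q_p = 0.0385 = K_p, so the system is already at equilibrium.

neither direction; the system is at equilibrium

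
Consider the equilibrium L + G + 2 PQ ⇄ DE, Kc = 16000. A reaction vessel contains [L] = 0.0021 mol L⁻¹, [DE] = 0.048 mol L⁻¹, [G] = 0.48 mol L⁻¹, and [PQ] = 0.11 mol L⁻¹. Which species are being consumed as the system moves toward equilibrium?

L, G, PQ (reactants)

Qc = [DE] / ([L]·[G]·[PQ]²) = (0.048) / ((0.0021)·(0.48)·(0.11)²) = 3900
Qc = 3900 < Kc = 16000: net forward reaction.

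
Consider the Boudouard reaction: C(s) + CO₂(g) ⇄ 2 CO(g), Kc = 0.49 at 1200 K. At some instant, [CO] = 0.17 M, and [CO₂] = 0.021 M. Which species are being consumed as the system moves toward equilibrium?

(C is a pure solid — omitted from Qc.)
Qc = [CO]² / [CO₂] = (0.17)² / (0.021) = 1.4
Qc = 1.4 > Kc = 0.49: net reverse reaction.

CO (products)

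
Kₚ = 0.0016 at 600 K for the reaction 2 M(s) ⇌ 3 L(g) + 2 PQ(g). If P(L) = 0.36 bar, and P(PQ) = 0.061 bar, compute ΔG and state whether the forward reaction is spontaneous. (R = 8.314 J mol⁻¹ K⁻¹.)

ΔG = -11.1 kJ/mol; the forward reaction is spontaneous

(M is a pure solid — omitted from Qₚ.)
Qₚ = P(L)³·P(PQ)² = (0.36)³·(0.061)² = 1.74×10⁻⁴
ΔG = RT ln(Qₚ/Kₚ) = (8.314 J mol⁻¹ K⁻¹)(600 K) × ln(1.74×10⁻⁴/0.0016)
   = (4.988 kJ/mol)(-2.219) = -11.1 kJ/mol
ΔG < 0, so the forward reaction is spontaneous (proceeds forward).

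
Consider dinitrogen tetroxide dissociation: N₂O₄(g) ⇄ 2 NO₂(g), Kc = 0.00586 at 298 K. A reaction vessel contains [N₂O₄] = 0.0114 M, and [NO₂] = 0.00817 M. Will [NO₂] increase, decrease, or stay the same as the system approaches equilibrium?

stay the same

Qc = [NO₂]² / [N₂O₄] = (0.00817)² / (0.0114) = 0.00586
Qc = 0.00586 = Kc; the system is at equilibrium.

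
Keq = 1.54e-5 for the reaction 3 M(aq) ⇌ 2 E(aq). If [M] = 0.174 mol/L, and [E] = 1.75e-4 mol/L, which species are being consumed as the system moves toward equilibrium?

Q = [E]² / [M]³ = (1.75e-4)² / (0.174)³ = 5.81e-6
Q = 5.81e-6 < Keq = 1.54e-5: net forward reaction.

M (reactants)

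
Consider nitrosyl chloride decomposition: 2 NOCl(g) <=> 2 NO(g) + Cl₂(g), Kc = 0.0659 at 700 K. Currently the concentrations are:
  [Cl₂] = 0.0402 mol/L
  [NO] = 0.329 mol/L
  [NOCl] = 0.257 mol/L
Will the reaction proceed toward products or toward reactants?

at equilibrium

Qc = [NO]²·[Cl₂] / [NOCl]² = (0.329)²·(0.0402) / (0.257)² = 0.0659
Qc = 0.0659 = Kc, so the system is already at equilibrium.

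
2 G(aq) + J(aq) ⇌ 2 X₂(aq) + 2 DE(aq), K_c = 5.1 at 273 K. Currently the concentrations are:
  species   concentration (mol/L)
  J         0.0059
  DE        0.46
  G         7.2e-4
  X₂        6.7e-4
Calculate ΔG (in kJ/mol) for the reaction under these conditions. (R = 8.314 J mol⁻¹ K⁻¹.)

ΔG = 4.10 kJ/mol

Q_c = [X₂]²·[DE]² / ([G]²·[J]) = (6.7e-4)²·(0.46)² / ((7.2e-4)²·(0.0059)) = 31.1
ΔG = RT ln(Q_c/K_c) = (8.314 J mol⁻¹ K⁻¹)(273 K) × ln(31.1/5.1)
   = (2.270 kJ/mol)(1.808) = 4.10 kJ/mol
ΔG > 0, so the forward reaction is non-spontaneous (proceeds in reverse).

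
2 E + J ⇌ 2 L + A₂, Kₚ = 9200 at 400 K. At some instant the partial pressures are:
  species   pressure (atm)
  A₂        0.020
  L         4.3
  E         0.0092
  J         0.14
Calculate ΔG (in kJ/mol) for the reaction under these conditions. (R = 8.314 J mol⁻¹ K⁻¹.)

Qₚ = P(L)²·P(A₂) / (P(E)²·P(J)) = (4.3)²·(0.020) / ((0.0092)²·(0.14)) = 31200
ΔG = RT ln(Qₚ/Kₚ) = (8.314 J mol⁻¹ K⁻¹)(400 K) × ln(31200/9200)
   = (3.326 kJ/mol)(1.221) = 4.06 kJ/mol
ΔG > 0, so the forward reaction is non-spontaneous (proceeds in reverse).

ΔG = 4.06 kJ/mol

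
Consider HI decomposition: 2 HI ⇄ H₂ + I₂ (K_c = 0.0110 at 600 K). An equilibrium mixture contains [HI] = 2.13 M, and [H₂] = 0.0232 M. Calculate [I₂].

[I₂] = 2.15 M

At equilibrium, K_c = [H₂]·[I₂] / [HI]² = 0.0110.
(0.0232)·([I₂]) / (2.13)² = 0.0110
[I₂] = 2.15 M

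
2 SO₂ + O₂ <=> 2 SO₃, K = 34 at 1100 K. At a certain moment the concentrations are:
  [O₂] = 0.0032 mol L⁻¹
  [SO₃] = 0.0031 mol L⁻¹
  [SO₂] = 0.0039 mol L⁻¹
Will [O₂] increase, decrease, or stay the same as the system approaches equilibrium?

Q = [SO₃]² / ([SO₂]²·[O₂]) = (0.0031)² / ((0.0039)²·(0.0032)) = 200
Q = 200 > K = 34: net reverse reaction.
O₂ is a reactant, so it increases.

increase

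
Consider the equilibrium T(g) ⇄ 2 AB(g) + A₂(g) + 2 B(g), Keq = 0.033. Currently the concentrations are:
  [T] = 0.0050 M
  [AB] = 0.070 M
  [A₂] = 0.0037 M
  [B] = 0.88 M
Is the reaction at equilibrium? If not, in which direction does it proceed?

forward (toward products)

Q = [AB]²·[A₂]·[B]² / [T] = (0.070)²·(0.0037)·(0.88)² / (0.0050) = 0.0028
Q = 0.0028 < Keq = 0.033, so the forward reaction proceeds.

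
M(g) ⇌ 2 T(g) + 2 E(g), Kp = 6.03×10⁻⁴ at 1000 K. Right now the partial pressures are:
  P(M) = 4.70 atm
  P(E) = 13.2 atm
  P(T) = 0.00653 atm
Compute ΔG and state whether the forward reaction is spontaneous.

ΔG = 8.01 kJ/mol; the forward reaction is non-spontaneous

Qp = P(T)²·P(E)² / P(M) = (0.00653)²·(13.2)² / (4.70) = 0.00158
ΔG = RT ln(Qp/Kp) = (8.314 J mol⁻¹ K⁻¹)(1000 K) × ln(0.00158/6.03×10⁻⁴)
   = (8.314 kJ/mol)(0.9633) = 8.01 kJ/mol
ΔG > 0, so the forward reaction is non-spontaneous (proceeds in reverse).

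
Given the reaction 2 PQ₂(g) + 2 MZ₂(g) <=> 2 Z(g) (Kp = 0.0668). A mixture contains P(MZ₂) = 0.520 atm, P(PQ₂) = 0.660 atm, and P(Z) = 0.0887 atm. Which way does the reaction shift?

at equilibrium

Qp = P(Z)² / (P(PQ₂)²·P(MZ₂)²) = (0.0887)² / ((0.660)²·(0.520)²) = 0.0668
Qp = 0.0668 = Kp, so the system is already at equilibrium.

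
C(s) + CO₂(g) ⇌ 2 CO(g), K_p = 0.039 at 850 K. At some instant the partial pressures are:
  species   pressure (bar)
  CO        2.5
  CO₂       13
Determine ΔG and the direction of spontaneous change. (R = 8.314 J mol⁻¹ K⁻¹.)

(C is a pure solid — omitted from Q_p.)
Q_p = P(CO)² / P(CO₂) = (2.5)² / (13) = 0.481
ΔG = RT ln(Q_p/K_p) = (8.314 J mol⁻¹ K⁻¹)(850 K) × ln(0.481/0.039)
   = (7.067 kJ/mol)(2.512) = 17.8 kJ/mol
ΔG > 0, so the forward reaction is non-spontaneous (proceeds in reverse).

ΔG = 17.8 kJ/mol; the forward reaction is non-spontaneous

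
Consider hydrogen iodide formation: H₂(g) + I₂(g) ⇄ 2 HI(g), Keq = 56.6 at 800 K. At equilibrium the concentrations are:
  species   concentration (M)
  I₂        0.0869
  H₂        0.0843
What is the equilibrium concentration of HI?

[HI] = 0.644 M

At equilibrium, Keq = [HI]² / ([H₂]·[I₂]) = 56.6.
([HI])² / ((0.0843)·(0.0869)) = 56.6
[HI]² = 0.415 ⇒ [HI] = 0.644 M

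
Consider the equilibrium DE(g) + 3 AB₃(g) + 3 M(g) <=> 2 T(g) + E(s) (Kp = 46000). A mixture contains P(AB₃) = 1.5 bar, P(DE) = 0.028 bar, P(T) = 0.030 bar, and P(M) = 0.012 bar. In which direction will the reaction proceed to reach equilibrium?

forward (toward products)

(E is a pure solid — omitted from Qp.)
Qp = P(T)² / (P(DE)·P(AB₃)³·P(M)³) = (0.030)² / ((0.028)·(1.5)³·(0.012)³) = 5500
Qp = 5500 < Kp = 46000, so the forward reaction proceeds.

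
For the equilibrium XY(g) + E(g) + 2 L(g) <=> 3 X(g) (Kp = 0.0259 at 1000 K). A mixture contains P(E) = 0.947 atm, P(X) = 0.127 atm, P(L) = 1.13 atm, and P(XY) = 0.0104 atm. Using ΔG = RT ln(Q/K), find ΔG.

ΔG = 15.3 kJ/mol

Qp = P(X)³ / (P(XY)·P(E)·P(L)²) = (0.127)³ / ((0.0104)·(0.947)·(1.13)²) = 0.163
ΔG = RT ln(Qp/Kp) = (8.314 J mol⁻¹ K⁻¹)(1000 K) × ln(0.163/0.0259)
   = (8.314 kJ/mol)(1.840) = 15.3 kJ/mol
ΔG > 0, so the forward reaction is non-spontaneous (proceeds in reverse).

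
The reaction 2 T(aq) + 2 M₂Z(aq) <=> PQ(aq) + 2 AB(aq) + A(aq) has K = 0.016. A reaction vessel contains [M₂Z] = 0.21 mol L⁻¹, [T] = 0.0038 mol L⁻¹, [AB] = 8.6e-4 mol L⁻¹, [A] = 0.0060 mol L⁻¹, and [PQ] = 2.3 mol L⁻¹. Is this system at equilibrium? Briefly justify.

Q = [PQ]·[AB]²·[A] / ([T]²·[M₂Z]²) = (2.3)·(8.6e-4)²·(0.0060) / ((0.0038)²·(0.21)²) = 0.016
Q = 0.016 = K; the system is at equilibrium.

yes, at equilibrium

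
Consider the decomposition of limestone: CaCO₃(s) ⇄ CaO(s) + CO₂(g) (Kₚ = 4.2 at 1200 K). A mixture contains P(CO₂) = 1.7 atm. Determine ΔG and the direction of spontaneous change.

(CaCO₃, CaO are pure solids — omitted from Qₚ.)
Qₚ = P(CO₂) = 1.70
ΔG = RT ln(Qₚ/Kₚ) = (8.314 J mol⁻¹ K⁻¹)(1200 K) × ln(1.70/4.2)
   = (9.977 kJ/mol)(-0.9045) = -9.02 kJ/mol
ΔG < 0, so the forward reaction is spontaneous (proceeds forward).

ΔG = -9.02 kJ/mol; the forward reaction is spontaneous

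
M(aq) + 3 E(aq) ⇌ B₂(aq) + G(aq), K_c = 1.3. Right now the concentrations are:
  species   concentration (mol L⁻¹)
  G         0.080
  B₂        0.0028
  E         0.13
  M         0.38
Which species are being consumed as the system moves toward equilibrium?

Q_c = [B₂]·[G] / ([M]·[E]³) = (0.0028)·(0.080) / ((0.38)·(0.13)³) = 0.27
Q_c = 0.27 < K_c = 1.3: net forward reaction.

M, E (reactants)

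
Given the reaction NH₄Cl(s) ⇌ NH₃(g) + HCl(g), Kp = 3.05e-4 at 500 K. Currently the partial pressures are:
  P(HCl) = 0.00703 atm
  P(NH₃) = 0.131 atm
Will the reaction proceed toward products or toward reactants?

(NH₄Cl is a pure solid — omitted from Qp.)
Qp = P(NH₃)·P(HCl) = (0.131)·(0.00703) = 9.21e-4
Qp = 9.21e-4 > Kp = 3.05e-4, so the reverse reaction proceeds.

reverse (toward reactants)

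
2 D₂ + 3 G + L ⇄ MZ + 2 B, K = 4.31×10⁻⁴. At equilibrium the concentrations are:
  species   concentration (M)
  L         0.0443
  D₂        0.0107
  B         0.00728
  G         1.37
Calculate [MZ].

At equilibrium, K = [MZ]·[B]² / ([D₂]²·[G]³·[L]) = 4.31×10⁻⁴.
([MZ])·(0.00728)² / ((0.0107)²·(1.37)³·(0.0443)) = 4.31×10⁻⁴
[MZ] = 1.06×10⁻⁴ M

[MZ] = 1.06×10⁻⁴ M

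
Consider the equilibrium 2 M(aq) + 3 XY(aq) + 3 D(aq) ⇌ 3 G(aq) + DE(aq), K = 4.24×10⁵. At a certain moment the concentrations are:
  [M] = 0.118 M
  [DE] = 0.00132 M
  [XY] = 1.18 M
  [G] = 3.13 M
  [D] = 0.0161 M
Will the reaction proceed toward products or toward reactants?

Q = [G]³·[DE] / ([M]²·[XY]³·[D]³) = (3.13)³·(0.00132) / ((0.118)²·(1.18)³·(0.0161)³) = 4.24×10⁵
Q = 4.24×10⁵ = K, so the system is already at equilibrium.

no net change (already at equilibrium)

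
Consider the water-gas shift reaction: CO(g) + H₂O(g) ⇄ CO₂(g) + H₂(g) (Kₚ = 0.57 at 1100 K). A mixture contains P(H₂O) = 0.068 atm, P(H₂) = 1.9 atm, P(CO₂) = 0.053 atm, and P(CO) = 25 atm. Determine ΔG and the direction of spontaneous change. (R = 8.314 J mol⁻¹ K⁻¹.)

ΔG = -20.7 kJ/mol; the forward reaction is spontaneous

Qₚ = P(CO₂)·P(H₂) / (P(CO)·P(H₂O)) = (0.053)·(1.9) / ((25)·(0.068)) = 0.0592
ΔG = RT ln(Qₚ/Kₚ) = (8.314 J mol⁻¹ K⁻¹)(1100 K) × ln(0.0592/0.57)
   = (9.145 kJ/mol)(-2.265) = -20.7 kJ/mol
ΔG < 0, so the forward reaction is spontaneous (proceeds forward).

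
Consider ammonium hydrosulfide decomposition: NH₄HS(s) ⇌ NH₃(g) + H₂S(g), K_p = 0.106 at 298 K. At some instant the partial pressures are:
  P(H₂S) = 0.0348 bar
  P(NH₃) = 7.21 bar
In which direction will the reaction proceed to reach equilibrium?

(NH₄HS is a pure solid — omitted from Q_p.)
Q_p = P(NH₃)·P(H₂S) = (7.21)·(0.0348) = 0.251
Q_p = 0.251 > K_p = 0.106, so the reverse reaction proceeds.

to the left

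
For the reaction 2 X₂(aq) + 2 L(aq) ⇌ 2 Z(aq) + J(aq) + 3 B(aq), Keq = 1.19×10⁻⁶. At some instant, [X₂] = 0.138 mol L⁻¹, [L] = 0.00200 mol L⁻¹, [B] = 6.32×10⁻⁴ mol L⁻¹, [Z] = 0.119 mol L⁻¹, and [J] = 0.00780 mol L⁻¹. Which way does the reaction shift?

Q = [Z]²·[J]·[B]³ / ([X₂]²·[L]²) = (0.119)²·(0.00780)·(6.32×10⁻⁴)³ / ((0.138)²·(0.00200)²) = 3.66×10⁻⁷
Q = 3.66×10⁻⁷ < Keq = 1.19×10⁻⁶, so the forward reaction proceeds.

to the right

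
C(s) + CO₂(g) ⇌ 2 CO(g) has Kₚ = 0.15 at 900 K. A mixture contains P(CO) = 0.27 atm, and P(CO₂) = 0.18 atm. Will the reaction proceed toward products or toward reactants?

(C is a pure solid — omitted from Qₚ.)
Qₚ = P(CO)² / P(CO₂) = (0.27)² / (0.18) = 0.40
Qₚ = 0.40 > Kₚ = 0.15, so the reverse reaction proceeds.

reverse (toward reactants)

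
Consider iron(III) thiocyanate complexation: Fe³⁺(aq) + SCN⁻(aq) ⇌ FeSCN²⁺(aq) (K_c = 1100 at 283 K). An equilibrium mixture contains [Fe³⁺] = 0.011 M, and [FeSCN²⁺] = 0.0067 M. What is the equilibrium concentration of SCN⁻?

[SCN⁻] = 5.5e-4 M

At equilibrium, K_c = [FeSCN²⁺] / ([Fe³⁺]·[SCN⁻]) = 1100.
(0.0067) / ((0.011)·([SCN⁻])) = 1100
[SCN⁻] = 5.54e-4 = 5.5e-4 M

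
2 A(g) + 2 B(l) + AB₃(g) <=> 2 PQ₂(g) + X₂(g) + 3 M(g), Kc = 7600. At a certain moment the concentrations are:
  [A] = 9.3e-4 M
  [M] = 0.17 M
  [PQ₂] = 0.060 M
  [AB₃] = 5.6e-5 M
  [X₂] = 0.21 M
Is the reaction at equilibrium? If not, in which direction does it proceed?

in the reverse direction

(B is a pure liquid — omitted from Qc.)
Qc = [PQ₂]²·[X₂]·[M]³ / ([A]²·[AB₃]) = (0.060)²·(0.21)·(0.17)³ / ((9.3e-4)²·(5.6e-5)) = 77000
Qc = 77000 > Kc = 7600, so the reverse reaction proceeds.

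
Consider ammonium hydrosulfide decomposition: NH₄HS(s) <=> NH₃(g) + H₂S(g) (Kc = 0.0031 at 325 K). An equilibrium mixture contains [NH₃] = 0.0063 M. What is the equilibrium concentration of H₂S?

[H₂S] = 0.49 M

(NH₄HS is a pure solid — omitted from Kc.)
At equilibrium, Kc = [NH₃]·[H₂S] = 0.0031.
(0.0063)·([H₂S]) = 0.0031
[H₂S] = 0.492 = 0.49 M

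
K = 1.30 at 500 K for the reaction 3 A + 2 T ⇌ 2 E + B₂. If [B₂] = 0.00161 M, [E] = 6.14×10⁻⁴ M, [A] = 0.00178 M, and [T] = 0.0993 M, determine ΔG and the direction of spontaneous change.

ΔG = 8.84 kJ/mol; the forward reaction is non-spontaneous

Q = [E]²·[B₂] / ([A]³·[T]²) = (6.14×10⁻⁴)²·(0.00161) / ((0.00178)³·(0.0993)²) = 10.9
ΔG = RT ln(Q/K) = (8.314 J mol⁻¹ K⁻¹)(500 K) × ln(10.9/1.30)
   = (4.157 kJ/mol)(2.126) = 8.84 kJ/mol
ΔG > 0, so the forward reaction is non-spontaneous (proceeds in reverse).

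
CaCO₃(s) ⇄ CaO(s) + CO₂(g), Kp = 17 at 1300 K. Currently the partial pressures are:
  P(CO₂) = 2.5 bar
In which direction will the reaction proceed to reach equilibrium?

in the forward direction

(CaCO₃, CaO are pure solids — omitted from Qp.)
Qp = P(CO₂) = 2.5
Qp = 2.5 < Kp = 17, so the forward reaction proceeds.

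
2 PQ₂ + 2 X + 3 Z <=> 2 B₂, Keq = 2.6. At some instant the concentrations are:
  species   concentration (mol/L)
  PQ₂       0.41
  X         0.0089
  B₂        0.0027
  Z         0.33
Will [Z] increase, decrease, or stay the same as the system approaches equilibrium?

Q = [B₂]² / ([PQ₂]²·[X]²·[Z]³) = (0.0027)² / ((0.41)²·(0.0089)²·(0.33)³) = 15
Q = 15 > Keq = 2.6: net reverse reaction.
Z is a reactant, so it increases.

increase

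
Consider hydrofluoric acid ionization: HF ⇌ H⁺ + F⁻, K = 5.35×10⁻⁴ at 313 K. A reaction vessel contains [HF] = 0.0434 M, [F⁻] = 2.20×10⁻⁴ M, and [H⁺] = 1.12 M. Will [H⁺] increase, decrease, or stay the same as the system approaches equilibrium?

Q = [H⁺]·[F⁻] / [HF] = (1.12)·(2.20×10⁻⁴) / (0.0434) = 0.00568
Q = 0.00568 > K = 5.35×10⁻⁴: net reverse reaction.
H⁺ is a product, so it decreases.

decrease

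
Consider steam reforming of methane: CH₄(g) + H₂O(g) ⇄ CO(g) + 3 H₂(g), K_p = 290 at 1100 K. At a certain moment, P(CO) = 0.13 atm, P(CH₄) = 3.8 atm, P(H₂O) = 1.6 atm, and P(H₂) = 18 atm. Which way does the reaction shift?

Q_p = P(CO)·P(H₂)³ / (P(CH₄)·P(H₂O)) = (0.13)·(18)³ / ((3.8)·(1.6)) = 120
Q_p = 120 < K_p = 290, so the forward reaction proceeds.

in the forward direction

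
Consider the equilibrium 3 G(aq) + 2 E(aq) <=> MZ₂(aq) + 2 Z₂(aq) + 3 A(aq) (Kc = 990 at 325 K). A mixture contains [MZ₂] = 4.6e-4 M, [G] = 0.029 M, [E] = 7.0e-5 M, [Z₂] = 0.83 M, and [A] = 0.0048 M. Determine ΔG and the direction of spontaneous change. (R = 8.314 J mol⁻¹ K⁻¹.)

Qc = [MZ₂]·[Z₂]²·[A]³ / ([G]³·[E]²) = (4.6e-4)·(0.83)²·(0.0048)³ / ((0.029)³·(7.0e-5)²) = 293
ΔG = RT ln(Qc/Kc) = (8.314 J mol⁻¹ K⁻¹)(325 K) × ln(293/990)
   = (2.702 kJ/mol)(-1.218) = -3.29 kJ/mol
ΔG < 0, so the forward reaction is spontaneous (proceeds forward).

ΔG = -3.29 kJ/mol; the forward reaction is spontaneous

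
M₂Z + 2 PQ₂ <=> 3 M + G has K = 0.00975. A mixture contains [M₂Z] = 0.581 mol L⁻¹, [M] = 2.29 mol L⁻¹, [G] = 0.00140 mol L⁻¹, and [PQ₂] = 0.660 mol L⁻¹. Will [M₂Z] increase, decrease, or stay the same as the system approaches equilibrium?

Q = [M]³·[G] / ([M₂Z]·[PQ₂]²) = (2.29)³·(0.00140) / ((0.581)·(0.660)²) = 0.0664
Q = 0.0664 > K = 0.00975: net reverse reaction.
M₂Z is a reactant, so it increases.

increase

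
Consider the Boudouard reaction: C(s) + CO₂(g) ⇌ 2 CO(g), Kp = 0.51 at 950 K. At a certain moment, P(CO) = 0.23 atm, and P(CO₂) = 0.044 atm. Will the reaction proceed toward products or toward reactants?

toward reactants

(C is a pure solid — omitted from Qp.)
Qp = P(CO)² / P(CO₂) = (0.23)² / (0.044) = 1.2
Qp = 1.2 > Kp = 0.51, so the reverse reaction proceeds.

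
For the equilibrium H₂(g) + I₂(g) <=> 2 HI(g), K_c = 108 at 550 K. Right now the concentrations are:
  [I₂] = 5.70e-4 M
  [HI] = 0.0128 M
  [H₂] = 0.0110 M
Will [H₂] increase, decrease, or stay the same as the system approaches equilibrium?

Q_c = [HI]² / ([H₂]·[I₂]) = (0.0128)² / ((0.0110)·(5.70e-4)) = 26.1
Q_c = 26.1 < K_c = 108: net forward reaction.
H₂ is a reactant, so it decreases.

decrease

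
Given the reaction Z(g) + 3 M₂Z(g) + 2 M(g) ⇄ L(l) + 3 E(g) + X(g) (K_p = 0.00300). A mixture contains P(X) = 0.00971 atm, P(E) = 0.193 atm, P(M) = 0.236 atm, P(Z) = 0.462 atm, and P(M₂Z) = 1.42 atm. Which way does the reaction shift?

in the forward direction

(L is a pure liquid — omitted from Q_p.)
Q_p = P(E)³·P(X) / (P(Z)·P(M₂Z)³·P(M)²) = (0.193)³·(0.00971) / ((0.462)·(1.42)³·(0.236)²) = 9.47×10⁻⁴
Q_p = 9.47×10⁻⁴ < K_p = 0.00300, so the forward reaction proceeds.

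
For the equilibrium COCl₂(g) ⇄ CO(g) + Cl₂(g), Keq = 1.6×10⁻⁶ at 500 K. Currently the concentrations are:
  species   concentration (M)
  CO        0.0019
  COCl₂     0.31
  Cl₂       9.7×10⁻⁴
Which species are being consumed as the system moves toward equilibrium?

CO, Cl₂ (products)

Q = [CO]·[Cl₂] / [COCl₂] = (0.0019)·(9.7×10⁻⁴) / (0.31) = 5.9×10⁻⁶
Q = 5.9×10⁻⁶ > Keq = 1.6×10⁻⁶: net reverse reaction.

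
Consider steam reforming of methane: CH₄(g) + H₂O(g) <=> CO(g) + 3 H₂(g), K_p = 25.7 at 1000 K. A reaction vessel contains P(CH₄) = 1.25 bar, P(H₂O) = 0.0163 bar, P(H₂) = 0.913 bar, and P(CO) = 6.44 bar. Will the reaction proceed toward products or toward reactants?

in the reverse direction

Q_p = P(CO)·P(H₂)³ / (P(CH₄)·P(H₂O)) = (6.44)·(0.913)³ / ((1.25)·(0.0163)) = 241
Q_p = 241 > K_p = 25.7, so the reverse reaction proceeds.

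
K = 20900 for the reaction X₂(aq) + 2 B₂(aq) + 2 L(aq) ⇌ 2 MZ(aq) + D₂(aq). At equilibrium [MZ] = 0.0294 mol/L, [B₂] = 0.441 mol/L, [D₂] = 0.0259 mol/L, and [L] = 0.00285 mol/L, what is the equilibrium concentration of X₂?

[X₂] = 6.78×10⁻⁴ mol/L

At equilibrium, K = [MZ]²·[D₂] / ([X₂]·[B₂]²·[L]²) = 20900.
(0.0294)²·(0.0259) / (([X₂])·(0.441)²·(0.00285)²) = 20900
[X₂] = 6.78×10⁻⁴ mol/L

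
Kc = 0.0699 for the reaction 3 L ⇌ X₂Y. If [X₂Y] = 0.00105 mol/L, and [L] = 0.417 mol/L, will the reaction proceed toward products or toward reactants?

in the forward direction

Qc = [X₂Y] / [L]³ = (0.00105) / (0.417)³ = 0.0145
Qc = 0.0145 < Kc = 0.0699, so the forward reaction proceeds.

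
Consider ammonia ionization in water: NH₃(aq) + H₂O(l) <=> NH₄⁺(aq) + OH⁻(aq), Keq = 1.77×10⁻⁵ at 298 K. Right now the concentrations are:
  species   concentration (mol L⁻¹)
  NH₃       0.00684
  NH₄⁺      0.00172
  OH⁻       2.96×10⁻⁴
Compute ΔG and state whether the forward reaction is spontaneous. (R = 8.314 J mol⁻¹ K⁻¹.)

ΔG = 3.56 kJ/mol; the forward reaction is non-spontaneous

(H₂O is a pure liquid — omitted from Q.)
Q = [NH₄⁺]·[OH⁻] / [NH₃] = (0.00172)·(2.96×10⁻⁴) / (0.00684) = 7.44×10⁻⁵
ΔG = RT ln(Q/Keq) = (8.314 J mol⁻¹ K⁻¹)(298 K) × ln(7.44×10⁻⁵/1.77×10⁻⁵)
   = (2.478 kJ/mol)(1.436) = 3.56 kJ/mol
ΔG > 0, so the forward reaction is non-spontaneous (proceeds in reverse).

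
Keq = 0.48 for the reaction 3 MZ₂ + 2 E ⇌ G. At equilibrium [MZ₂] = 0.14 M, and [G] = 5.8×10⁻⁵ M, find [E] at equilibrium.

[E] = 0.21 M

At equilibrium, Keq = [G] / ([MZ₂]³·[E]²) = 0.48.
(5.8×10⁻⁵) / ((0.14)³·([E])²) = 0.48
[E]² = 0.0440 ⇒ [E] = 0.21 M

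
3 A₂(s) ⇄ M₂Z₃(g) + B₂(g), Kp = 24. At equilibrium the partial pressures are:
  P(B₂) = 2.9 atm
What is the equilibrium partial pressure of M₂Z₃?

(A₂ is a pure solid — omitted from Kp.)
At equilibrium, Kp = P(M₂Z₃)·P(B₂) = 24.
(P(M₂Z₃))·(2.9) = 24
P(M₂Z₃) = 8.28 = 8.3 atm

P(M₂Z₃) = 8.3 atm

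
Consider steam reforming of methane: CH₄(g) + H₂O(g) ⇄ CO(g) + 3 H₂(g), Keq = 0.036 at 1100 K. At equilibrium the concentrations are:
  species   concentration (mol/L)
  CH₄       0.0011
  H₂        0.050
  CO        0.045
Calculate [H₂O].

At equilibrium, Keq = [CO]·[H₂]³ / ([CH₄]·[H₂O]) = 0.036.
(0.045)·(0.050)³ / ((0.0011)·([H₂O])) = 0.036
[H₂O] = 0.142 = 0.14 mol/L

[H₂O] = 0.14 mol/L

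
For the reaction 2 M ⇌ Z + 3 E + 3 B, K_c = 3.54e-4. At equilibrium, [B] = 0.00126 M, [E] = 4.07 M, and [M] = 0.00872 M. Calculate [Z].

At equilibrium, K_c = [Z]·[E]³·[B]³ / [M]² = 3.54e-4.
([Z])·(4.07)³·(0.00126)³ / (0.00872)² = 3.54e-4
[Z] = 0.200 M

[Z] = 0.200 M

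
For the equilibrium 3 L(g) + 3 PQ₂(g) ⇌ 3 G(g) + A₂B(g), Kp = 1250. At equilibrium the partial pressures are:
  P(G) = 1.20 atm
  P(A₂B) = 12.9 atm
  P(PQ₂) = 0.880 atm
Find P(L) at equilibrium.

P(L) = 0.297 atm

At equilibrium, Kp = P(G)³·P(A₂B) / (P(L)³·P(PQ₂)³) = 1250.
(1.20)³·(12.9) / ((P(L))³·(0.880)³) = 1250
P(L)³ = 0.0262 ⇒ P(L) = 0.297 atm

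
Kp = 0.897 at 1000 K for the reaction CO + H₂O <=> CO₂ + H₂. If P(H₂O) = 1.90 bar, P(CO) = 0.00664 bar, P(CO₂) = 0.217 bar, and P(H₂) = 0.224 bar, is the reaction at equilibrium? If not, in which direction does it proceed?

Qp = P(CO₂)·P(H₂) / (P(CO)·P(H₂O)) = (0.217)·(0.224) / ((0.00664)·(1.90)) = 3.85
Qp = 3.85 > Kp = 0.897, so the reverse reaction proceeds.

in the reverse direction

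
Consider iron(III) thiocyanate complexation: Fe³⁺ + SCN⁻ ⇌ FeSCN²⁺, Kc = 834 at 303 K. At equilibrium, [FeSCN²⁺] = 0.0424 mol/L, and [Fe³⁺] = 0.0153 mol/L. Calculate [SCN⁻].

At equilibrium, Kc = [FeSCN²⁺] / ([Fe³⁺]·[SCN⁻]) = 834.
(0.0424) / ((0.0153)·([SCN⁻])) = 834
[SCN⁻] = 0.00332 mol/L

[SCN⁻] = 0.00332 mol/L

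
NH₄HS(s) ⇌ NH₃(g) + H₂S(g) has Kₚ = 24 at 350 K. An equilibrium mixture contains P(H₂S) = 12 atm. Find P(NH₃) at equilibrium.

P(NH₃) = 2.0 atm

(NH₄HS is a pure solid — omitted from Kₚ.)
At equilibrium, Kₚ = P(NH₃)·P(H₂S) = 24.
(P(NH₃))·(12) = 24
P(NH₃) = 2.00 = 2.0 atm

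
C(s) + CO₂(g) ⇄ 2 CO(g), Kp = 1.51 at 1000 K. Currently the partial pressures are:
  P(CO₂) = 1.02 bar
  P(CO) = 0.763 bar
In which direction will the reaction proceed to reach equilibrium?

forward (toward products)

(C is a pure solid — omitted from Qp.)
Qp = P(CO)² / P(CO₂) = (0.763)² / (1.02) = 0.571
Qp = 0.571 < Kp = 1.51, so the forward reaction proceeds.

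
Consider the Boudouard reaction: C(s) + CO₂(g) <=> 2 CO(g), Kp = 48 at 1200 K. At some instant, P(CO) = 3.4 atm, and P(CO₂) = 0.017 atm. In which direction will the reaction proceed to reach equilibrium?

(C is a pure solid — omitted from Qp.)
Qp = P(CO)² / P(CO₂) = (3.4)² / (0.017) = 680
Qp = 680 > Kp = 48, so the reverse reaction proceeds.

to the left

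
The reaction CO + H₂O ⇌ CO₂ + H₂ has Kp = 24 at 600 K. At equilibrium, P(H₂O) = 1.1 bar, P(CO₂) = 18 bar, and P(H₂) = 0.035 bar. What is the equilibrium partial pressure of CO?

P(CO) = 0.024 bar

At equilibrium, Kp = P(CO₂)·P(H₂) / (P(CO)·P(H₂O)) = 24.
(18)·(0.035) / ((P(CO))·(1.1)) = 24
P(CO) = 0.0239 = 0.024 bar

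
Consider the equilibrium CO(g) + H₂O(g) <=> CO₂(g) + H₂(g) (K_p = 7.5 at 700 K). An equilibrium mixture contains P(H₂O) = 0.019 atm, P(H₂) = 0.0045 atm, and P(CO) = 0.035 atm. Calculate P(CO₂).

P(CO₂) = 1.1 atm

At equilibrium, K_p = P(CO₂)·P(H₂) / (P(CO)·P(H₂O)) = 7.5.
(P(CO₂))·(0.0045) / ((0.035)·(0.019)) = 7.5
P(CO₂) = 1.11 = 1.1 atm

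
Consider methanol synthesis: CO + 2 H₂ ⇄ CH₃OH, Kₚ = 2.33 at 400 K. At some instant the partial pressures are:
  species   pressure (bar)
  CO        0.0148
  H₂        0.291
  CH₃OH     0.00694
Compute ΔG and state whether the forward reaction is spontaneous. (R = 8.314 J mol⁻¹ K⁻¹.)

Qₚ = P(CH₃OH) / (P(CO)·P(H₂)²) = (0.00694) / ((0.0148)·(0.291)²) = 5.54
ΔG = RT ln(Qₚ/Kₚ) = (8.314 J mol⁻¹ K⁻¹)(400 K) × ln(5.54/2.33)
   = (3.326 kJ/mol)(0.8661) = 2.88 kJ/mol
ΔG > 0, so the forward reaction is non-spontaneous (proceeds in reverse).

ΔG = 2.88 kJ/mol; the forward reaction is non-spontaneous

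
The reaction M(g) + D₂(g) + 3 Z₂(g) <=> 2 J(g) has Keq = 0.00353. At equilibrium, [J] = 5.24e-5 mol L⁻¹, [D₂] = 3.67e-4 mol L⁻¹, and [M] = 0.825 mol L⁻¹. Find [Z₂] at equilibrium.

At equilibrium, Keq = [J]² / ([M]·[D₂]·[Z₂]³) = 0.00353.
(5.24e-5)² / ((0.825)·(3.67e-4)·([Z₂])³) = 0.00353
[Z₂]³ = 0.00257 ⇒ [Z₂] = 0.137 mol L⁻¹

[Z₂] = 0.137 mol L⁻¹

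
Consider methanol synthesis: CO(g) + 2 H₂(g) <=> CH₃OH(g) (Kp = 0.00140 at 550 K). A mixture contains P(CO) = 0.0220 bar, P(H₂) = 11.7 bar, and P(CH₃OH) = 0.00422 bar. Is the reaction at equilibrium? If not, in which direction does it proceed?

Qp = P(CH₃OH) / (P(CO)·P(H₂)²) = (0.00422) / ((0.0220)·(11.7)²) = 0.00140
Qp = 0.00140 = Kp, so the system is already at equilibrium.

neither direction; the system is at equilibrium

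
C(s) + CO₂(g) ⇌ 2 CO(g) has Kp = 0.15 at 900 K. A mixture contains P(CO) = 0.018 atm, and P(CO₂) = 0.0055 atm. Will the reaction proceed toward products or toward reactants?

in the forward direction

(C is a pure solid — omitted from Qp.)
Qp = P(CO)² / P(CO₂) = (0.018)² / (0.0055) = 0.059
Qp = 0.059 < Kp = 0.15, so the forward reaction proceeds.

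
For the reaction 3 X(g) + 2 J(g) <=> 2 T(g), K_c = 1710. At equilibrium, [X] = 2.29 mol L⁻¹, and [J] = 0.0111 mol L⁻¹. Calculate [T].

At equilibrium, K_c = [T]² / ([X]³·[J]²) = 1710.
([T])² / ((2.29)³·(0.0111)²) = 1710
[T]² = 2.53 ⇒ [T] = 1.59 mol L⁻¹

[T] = 1.59 mol L⁻¹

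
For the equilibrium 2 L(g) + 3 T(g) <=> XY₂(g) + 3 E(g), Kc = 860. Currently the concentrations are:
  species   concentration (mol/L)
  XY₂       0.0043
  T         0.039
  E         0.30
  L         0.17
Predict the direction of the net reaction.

in the forward direction

Qc = [XY₂]·[E]³ / ([L]²·[T]³) = (0.0043)·(0.30)³ / ((0.17)²·(0.039)³) = 68
Qc = 68 < Kc = 860, so the forward reaction proceeds.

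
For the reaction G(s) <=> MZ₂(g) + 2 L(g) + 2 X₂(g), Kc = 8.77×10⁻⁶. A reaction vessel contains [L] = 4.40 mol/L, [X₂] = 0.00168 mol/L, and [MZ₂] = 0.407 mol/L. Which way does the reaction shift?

(G is a pure solid — omitted from Qc.)
Qc = [MZ₂]·[L]²·[X₂]² = (0.407)·(4.40)²·(0.00168)² = 2.22×10⁻⁵
Qc = 2.22×10⁻⁵ > Kc = 8.77×10⁻⁶, so the reverse reaction proceeds.

toward reactants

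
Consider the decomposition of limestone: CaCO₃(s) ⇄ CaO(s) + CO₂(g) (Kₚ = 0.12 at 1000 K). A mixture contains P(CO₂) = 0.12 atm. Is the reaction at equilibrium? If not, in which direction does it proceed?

no net change (already at equilibrium)

(CaCO₃, CaO are pure solids — omitted from Qₚ.)
Qₚ = P(CO₂) = 0.12
Qₚ = 0.12 = Kₚ, so the system is already at equilibrium.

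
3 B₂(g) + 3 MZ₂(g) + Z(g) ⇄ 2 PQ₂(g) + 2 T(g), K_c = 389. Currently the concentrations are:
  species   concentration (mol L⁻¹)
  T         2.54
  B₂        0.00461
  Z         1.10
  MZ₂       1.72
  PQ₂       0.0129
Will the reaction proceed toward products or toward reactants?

to the left

Q_c = [PQ₂]²·[T]² / ([B₂]³·[MZ₂]³·[Z]) = (0.0129)²·(2.54)² / ((0.00461)³·(1.72)³·(1.10)) = 1960
Q_c = 1960 > K_c = 389, so the reverse reaction proceeds.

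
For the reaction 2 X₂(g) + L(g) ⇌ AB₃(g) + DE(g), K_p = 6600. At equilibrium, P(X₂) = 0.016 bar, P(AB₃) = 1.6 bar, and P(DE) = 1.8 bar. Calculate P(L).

At equilibrium, K_p = P(AB₃)·P(DE) / (P(X₂)²·P(L)) = 6600.
(1.6)·(1.8) / ((0.016)²·(P(L))) = 6600
P(L) = 1.70 = 1.7 bar

P(L) = 1.7 bar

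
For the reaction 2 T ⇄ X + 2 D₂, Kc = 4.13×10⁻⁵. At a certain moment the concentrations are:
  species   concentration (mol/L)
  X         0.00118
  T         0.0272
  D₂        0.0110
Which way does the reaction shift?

Qc = [X]·[D₂]² / [T]² = (0.00118)·(0.0110)² / (0.0272)² = 1.93×10⁻⁴
Qc = 1.93×10⁻⁴ > Kc = 4.13×10⁻⁵, so the reverse reaction proceeds.

to the left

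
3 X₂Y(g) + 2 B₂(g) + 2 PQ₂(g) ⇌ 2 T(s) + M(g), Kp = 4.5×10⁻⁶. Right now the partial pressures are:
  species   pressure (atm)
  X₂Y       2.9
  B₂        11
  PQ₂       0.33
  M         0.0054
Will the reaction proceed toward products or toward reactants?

(T is a pure solid — omitted from Qp.)
Qp = P(M) / (P(X₂Y)³·P(B₂)²·P(PQ₂)²) = (0.0054) / ((2.9)³·(11)²·(0.33)²) = 1.7×10⁻⁵
Qp = 1.7×10⁻⁵ > Kp = 4.5×10⁻⁶, so the reverse reaction proceeds.

in the reverse direction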